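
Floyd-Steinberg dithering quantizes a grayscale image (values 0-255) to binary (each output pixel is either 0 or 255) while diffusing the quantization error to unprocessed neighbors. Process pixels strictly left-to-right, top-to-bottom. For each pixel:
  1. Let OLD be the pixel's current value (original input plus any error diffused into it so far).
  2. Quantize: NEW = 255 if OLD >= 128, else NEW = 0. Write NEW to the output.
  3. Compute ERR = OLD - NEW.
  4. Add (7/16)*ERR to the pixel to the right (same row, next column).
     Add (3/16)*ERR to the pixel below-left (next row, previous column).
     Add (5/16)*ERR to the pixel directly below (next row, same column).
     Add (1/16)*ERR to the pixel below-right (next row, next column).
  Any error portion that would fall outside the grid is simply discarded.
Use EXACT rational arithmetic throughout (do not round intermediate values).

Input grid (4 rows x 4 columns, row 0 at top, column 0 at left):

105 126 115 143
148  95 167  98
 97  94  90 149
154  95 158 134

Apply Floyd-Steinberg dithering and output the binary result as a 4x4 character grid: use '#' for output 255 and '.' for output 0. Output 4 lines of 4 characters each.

Answer: .#.#
#.#.
..#.
#.##

Derivation:
(0,0): OLD=105 → NEW=0, ERR=105
(0,1): OLD=2751/16 → NEW=255, ERR=-1329/16
(0,2): OLD=20137/256 → NEW=0, ERR=20137/256
(0,3): OLD=726687/4096 → NEW=255, ERR=-317793/4096
(1,0): OLD=42301/256 → NEW=255, ERR=-22979/256
(1,1): OLD=104619/2048 → NEW=0, ERR=104619/2048
(1,2): OLD=12726535/65536 → NEW=255, ERR=-3985145/65536
(1,3): OLD=54596065/1048576 → NEW=0, ERR=54596065/1048576
(2,0): OLD=2573193/32768 → NEW=0, ERR=2573193/32768
(2,1): OLD=133491827/1048576 → NEW=0, ERR=133491827/1048576
(2,2): OLD=292866719/2097152 → NEW=255, ERR=-241907041/2097152
(2,3): OLD=3724697091/33554432 → NEW=0, ERR=3724697091/33554432
(3,0): OLD=3395877625/16777216 → NEW=255, ERR=-882312455/16777216
(3,1): OLD=25516233127/268435456 → NEW=0, ERR=25516233127/268435456
(3,2): OLD=825964596313/4294967296 → NEW=255, ERR=-269252064167/4294967296
(3,3): OLD=9212025951727/68719476736 → NEW=255, ERR=-8311440615953/68719476736
Row 0: .#.#
Row 1: #.#.
Row 2: ..#.
Row 3: #.##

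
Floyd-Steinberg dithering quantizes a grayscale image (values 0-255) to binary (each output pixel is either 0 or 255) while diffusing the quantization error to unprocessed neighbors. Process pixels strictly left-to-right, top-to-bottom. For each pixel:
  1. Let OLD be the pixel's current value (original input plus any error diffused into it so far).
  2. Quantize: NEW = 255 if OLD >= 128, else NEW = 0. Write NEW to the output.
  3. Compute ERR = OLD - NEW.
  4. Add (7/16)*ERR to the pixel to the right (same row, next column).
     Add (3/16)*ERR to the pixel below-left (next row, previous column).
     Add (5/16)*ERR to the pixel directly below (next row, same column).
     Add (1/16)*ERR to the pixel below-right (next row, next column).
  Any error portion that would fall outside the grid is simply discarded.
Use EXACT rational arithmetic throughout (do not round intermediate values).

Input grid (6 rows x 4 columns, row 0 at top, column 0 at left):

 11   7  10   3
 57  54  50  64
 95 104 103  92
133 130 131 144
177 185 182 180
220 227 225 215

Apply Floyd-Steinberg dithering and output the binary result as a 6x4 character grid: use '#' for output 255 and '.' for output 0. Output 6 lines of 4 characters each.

Answer: ....
....
#.#.
.#.#
####
##.#

Derivation:
(0,0): OLD=11 → NEW=0, ERR=11
(0,1): OLD=189/16 → NEW=0, ERR=189/16
(0,2): OLD=3883/256 → NEW=0, ERR=3883/256
(0,3): OLD=39469/4096 → NEW=0, ERR=39469/4096
(1,0): OLD=16039/256 → NEW=0, ERR=16039/256
(1,1): OLD=181521/2048 → NEW=0, ERR=181521/2048
(1,2): OLD=6295525/65536 → NEW=0, ERR=6295525/65536
(1,3): OLD=115329107/1048576 → NEW=0, ERR=115329107/1048576
(2,0): OLD=4299083/32768 → NEW=255, ERR=-4056757/32768
(2,1): OLD=104293225/1048576 → NEW=0, ERR=104293225/1048576
(2,2): OLD=425084237/2097152 → NEW=255, ERR=-109689523/2097152
(2,3): OLD=3673928953/33554432 → NEW=0, ERR=3673928953/33554432
(3,0): OLD=1895168283/16777216 → NEW=0, ERR=1895168283/16777216
(3,1): OLD=51796637125/268435456 → NEW=255, ERR=-16654404155/268435456
(3,2): OLD=490731952443/4294967296 → NEW=0, ERR=490731952443/4294967296
(3,3): OLD=15457398703901/68719476736 → NEW=255, ERR=-2066067863779/68719476736
(4,0): OLD=861859461567/4294967296 → NEW=255, ERR=-233357198913/4294967296
(4,1): OLD=5852304704573/34359738368 → NEW=255, ERR=-2909428579267/34359738368
(4,2): OLD=188175941285917/1099511627776 → NEW=255, ERR=-92199523796963/1099511627776
(4,3): OLD=2481538772139227/17592186044416 → NEW=255, ERR=-2004468669186853/17592186044416
(5,0): OLD=102883705361039/549755813888 → NEW=255, ERR=-37304027180401/549755813888
(5,1): OLD=2669323264561481/17592186044416 → NEW=255, ERR=-1816684176764599/17592186044416
(5,2): OLD=1116752661832597/8796093022208 → NEW=0, ERR=1116752661832597/8796093022208
(5,3): OLD=64654121531761725/281474976710656 → NEW=255, ERR=-7121997529455555/281474976710656
Row 0: ....
Row 1: ....
Row 2: #.#.
Row 3: .#.#
Row 4: ####
Row 5: ##.#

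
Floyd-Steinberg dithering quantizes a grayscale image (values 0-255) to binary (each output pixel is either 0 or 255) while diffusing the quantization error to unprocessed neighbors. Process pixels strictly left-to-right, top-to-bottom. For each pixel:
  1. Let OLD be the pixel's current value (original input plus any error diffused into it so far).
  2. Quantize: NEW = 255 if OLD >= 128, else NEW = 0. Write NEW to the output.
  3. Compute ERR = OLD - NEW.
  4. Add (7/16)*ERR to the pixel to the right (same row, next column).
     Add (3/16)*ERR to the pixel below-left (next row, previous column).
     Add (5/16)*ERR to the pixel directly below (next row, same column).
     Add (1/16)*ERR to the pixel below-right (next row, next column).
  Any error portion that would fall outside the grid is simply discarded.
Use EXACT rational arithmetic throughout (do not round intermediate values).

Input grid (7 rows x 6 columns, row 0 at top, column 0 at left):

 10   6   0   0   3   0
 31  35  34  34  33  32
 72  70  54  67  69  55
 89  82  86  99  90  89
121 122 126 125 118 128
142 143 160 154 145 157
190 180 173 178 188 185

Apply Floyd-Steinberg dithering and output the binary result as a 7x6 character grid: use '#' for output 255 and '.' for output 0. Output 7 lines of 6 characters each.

(0,0): OLD=10 → NEW=0, ERR=10
(0,1): OLD=83/8 → NEW=0, ERR=83/8
(0,2): OLD=581/128 → NEW=0, ERR=581/128
(0,3): OLD=4067/2048 → NEW=0, ERR=4067/2048
(0,4): OLD=126773/32768 → NEW=0, ERR=126773/32768
(0,5): OLD=887411/524288 → NEW=0, ERR=887411/524288
(1,0): OLD=4617/128 → NEW=0, ERR=4617/128
(1,1): OLD=56831/1024 → NEW=0, ERR=56831/1024
(1,2): OLD=1989675/32768 → NEW=0, ERR=1989675/32768
(1,3): OLD=8151983/131072 → NEW=0, ERR=8151983/131072
(1,4): OLD=518924813/8388608 → NEW=0, ERR=518924813/8388608
(1,5): OLD=8030887755/134217728 → NEW=0, ERR=8030887755/134217728
(2,0): OLD=1534821/16384 → NEW=0, ERR=1534821/16384
(2,1): OLD=74431591/524288 → NEW=255, ERR=-59261849/524288
(2,2): OLD=324247157/8388608 → NEW=0, ERR=324247157/8388608
(2,3): OLD=7968541837/67108864 → NEW=0, ERR=7968541837/67108864
(2,4): OLD=333690236327/2147483648 → NEW=255, ERR=-213918093913/2147483648
(2,5): OLD=1167674725377/34359738368 → NEW=0, ERR=1167674725377/34359738368
(3,0): OLD=814371925/8388608 → NEW=0, ERR=814371925/8388608
(3,1): OLD=6862039537/67108864 → NEW=0, ERR=6862039537/67108864
(3,2): OLD=84833034371/536870912 → NEW=255, ERR=-52069048189/536870912
(3,3): OLD=2659900433513/34359738368 → NEW=0, ERR=2659900433513/34359738368
(3,4): OLD=29283398184073/274877906944 → NEW=0, ERR=29283398184073/274877906944
(3,5): OLD=615735399770983/4398046511104 → NEW=255, ERR=-505766460560537/4398046511104
(4,0): OLD=183083756315/1073741824 → NEW=255, ERR=-90720408805/1073741824
(4,1): OLD=1801689659039/17179869184 → NEW=0, ERR=1801689659039/17179869184
(4,2): OLD=89323857899437/549755813888 → NEW=255, ERR=-50863874642003/549755813888
(4,3): OLD=1078638223721921/8796093022208 → NEW=0, ERR=1078638223721921/8796093022208
(4,4): OLD=26489170649049937/140737488355328 → NEW=255, ERR=-9398888881558703/140737488355328
(4,5): OLD=156508620161360279/2251799813685248 → NEW=0, ERR=156508620161360279/2251799813685248
(5,0): OLD=37180099058765/274877906944 → NEW=255, ERR=-32913767211955/274877906944
(5,1): OLD=886278433420445/8796093022208 → NEW=0, ERR=886278433420445/8796093022208
(5,2): OLD=14405608488014543/70368744177664 → NEW=255, ERR=-3538421277289777/70368744177664
(5,3): OLD=342312512770196117/2251799813685248 → NEW=255, ERR=-231896439719542123/2251799813685248
(5,4): OLD=449330828118147109/4503599627370496 → NEW=0, ERR=449330828118147109/4503599627370496
(5,5): OLD=15722679818185440009/72057594037927936 → NEW=255, ERR=-2652006661486183671/72057594037927936
(6,0): OLD=24132755333860855/140737488355328 → NEW=255, ERR=-11755304196747785/140737488355328
(6,1): OLD=355856735283486123/2251799813685248 → NEW=255, ERR=-218352217206252117/2251799813685248
(6,2): OLD=917391729816911219/9007199254740992 → NEW=0, ERR=917391729816911219/9007199254740992
(6,3): OLD=29679383837045672487/144115188075855872 → NEW=255, ERR=-7069989122297574873/144115188075855872
(6,4): OLD=425148082264027178407/2305843009213693952 → NEW=255, ERR=-162841885085464779353/2305843009213693952
(6,5): OLD=5491138429832982574897/36893488147419103232 → NEW=255, ERR=-3916701047758888749263/36893488147419103232
Row 0: ......
Row 1: ......
Row 2: .#..#.
Row 3: ..#..#
Row 4: #.#.#.
Row 5: #.##.#
Row 6: ##.###

Answer: ......
......
.#..#.
..#..#
#.#.#.
#.##.#
##.###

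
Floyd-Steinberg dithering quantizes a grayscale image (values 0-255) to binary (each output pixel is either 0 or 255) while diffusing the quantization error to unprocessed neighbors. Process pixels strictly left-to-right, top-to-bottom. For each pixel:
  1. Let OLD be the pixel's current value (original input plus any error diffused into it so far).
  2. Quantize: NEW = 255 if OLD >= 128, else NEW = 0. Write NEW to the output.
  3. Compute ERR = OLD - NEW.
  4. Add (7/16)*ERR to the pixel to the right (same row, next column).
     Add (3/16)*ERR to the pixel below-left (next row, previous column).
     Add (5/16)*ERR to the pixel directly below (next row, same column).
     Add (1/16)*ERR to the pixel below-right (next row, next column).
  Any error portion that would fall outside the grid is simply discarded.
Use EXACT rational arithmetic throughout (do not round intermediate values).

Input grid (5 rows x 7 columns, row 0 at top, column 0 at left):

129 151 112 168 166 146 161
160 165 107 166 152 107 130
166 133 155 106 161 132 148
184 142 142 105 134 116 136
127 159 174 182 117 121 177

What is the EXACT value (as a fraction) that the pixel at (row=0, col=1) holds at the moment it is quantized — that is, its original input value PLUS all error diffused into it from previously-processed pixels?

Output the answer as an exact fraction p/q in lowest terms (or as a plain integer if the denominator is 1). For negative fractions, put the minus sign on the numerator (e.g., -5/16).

(0,0): OLD=129 → NEW=255, ERR=-126
(0,1): OLD=767/8 → NEW=0, ERR=767/8
Target (0,1): original=151, with diffused error = 767/8

Answer: 767/8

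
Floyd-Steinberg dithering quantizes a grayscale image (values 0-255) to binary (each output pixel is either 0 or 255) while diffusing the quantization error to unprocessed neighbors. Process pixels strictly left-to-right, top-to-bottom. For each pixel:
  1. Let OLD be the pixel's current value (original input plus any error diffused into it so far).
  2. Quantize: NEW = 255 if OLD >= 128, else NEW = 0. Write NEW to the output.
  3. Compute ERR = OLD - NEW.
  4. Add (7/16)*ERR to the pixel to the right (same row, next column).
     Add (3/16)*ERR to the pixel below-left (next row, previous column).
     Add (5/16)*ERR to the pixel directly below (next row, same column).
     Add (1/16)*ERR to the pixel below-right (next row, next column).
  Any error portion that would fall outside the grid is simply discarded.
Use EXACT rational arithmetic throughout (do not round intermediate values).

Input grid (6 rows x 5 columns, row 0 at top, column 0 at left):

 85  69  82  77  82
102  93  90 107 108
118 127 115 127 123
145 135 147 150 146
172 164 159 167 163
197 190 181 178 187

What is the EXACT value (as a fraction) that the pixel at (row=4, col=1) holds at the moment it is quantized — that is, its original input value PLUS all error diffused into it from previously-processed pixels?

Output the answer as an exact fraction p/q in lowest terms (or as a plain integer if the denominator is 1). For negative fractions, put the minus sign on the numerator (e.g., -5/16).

Answer: 9675441909419/68719476736

Derivation:
(0,0): OLD=85 → NEW=0, ERR=85
(0,1): OLD=1699/16 → NEW=0, ERR=1699/16
(0,2): OLD=32885/256 → NEW=255, ERR=-32395/256
(0,3): OLD=88627/4096 → NEW=0, ERR=88627/4096
(0,4): OLD=5994341/65536 → NEW=0, ERR=5994341/65536
(1,0): OLD=38009/256 → NEW=255, ERR=-27271/256
(1,1): OLD=125263/2048 → NEW=0, ERR=125263/2048
(1,2): OLD=5761147/65536 → NEW=0, ERR=5761147/65536
(1,3): OLD=42326431/262144 → NEW=255, ERR=-24520289/262144
(1,4): OLD=406901757/4194304 → NEW=0, ERR=406901757/4194304
(2,0): OLD=3151573/32768 → NEW=0, ERR=3151573/32768
(2,1): OLD=207635319/1048576 → NEW=255, ERR=-59751561/1048576
(2,2): OLD=1741901861/16777216 → NEW=0, ERR=1741901861/16777216
(2,3): OLD=44795798175/268435456 → NEW=255, ERR=-23655243105/268435456
(2,4): OLD=467794061977/4294967296 → NEW=0, ERR=467794061977/4294967296
(3,0): OLD=2757693317/16777216 → NEW=255, ERR=-1520496763/16777216
(3,1): OLD=13827247649/134217728 → NEW=0, ERR=13827247649/134217728
(3,2): OLD=878031679547/4294967296 → NEW=255, ERR=-217184980933/4294967296
(3,3): OLD=1093064532227/8589934592 → NEW=0, ERR=1093064532227/8589934592
(3,4): OLD=31638511772911/137438953472 → NEW=255, ERR=-3408421362449/137438953472
(4,0): OLD=350029059883/2147483648 → NEW=255, ERR=-197579270357/2147483648
(4,1): OLD=9675441909419/68719476736 → NEW=255, ERR=-7848024658261/68719476736
Target (4,1): original=164, with diffused error = 9675441909419/68719476736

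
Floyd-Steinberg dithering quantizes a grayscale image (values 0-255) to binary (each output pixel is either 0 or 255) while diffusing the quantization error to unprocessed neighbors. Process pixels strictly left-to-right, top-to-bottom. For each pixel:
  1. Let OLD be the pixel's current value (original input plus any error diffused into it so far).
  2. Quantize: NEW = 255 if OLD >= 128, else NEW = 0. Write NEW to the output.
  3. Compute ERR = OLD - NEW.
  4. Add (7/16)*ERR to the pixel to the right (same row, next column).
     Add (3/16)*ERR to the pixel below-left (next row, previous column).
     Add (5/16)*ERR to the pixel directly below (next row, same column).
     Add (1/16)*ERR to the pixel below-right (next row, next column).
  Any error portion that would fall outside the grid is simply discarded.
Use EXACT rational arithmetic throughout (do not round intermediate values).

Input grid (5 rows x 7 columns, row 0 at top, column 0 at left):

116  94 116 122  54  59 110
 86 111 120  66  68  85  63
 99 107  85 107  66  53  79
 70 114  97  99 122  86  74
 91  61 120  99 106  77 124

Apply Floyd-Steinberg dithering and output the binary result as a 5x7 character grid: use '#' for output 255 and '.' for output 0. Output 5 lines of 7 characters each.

Answer: .#.#..#
.#...#.
.#.#...
.#..#.#
..#.#..

Derivation:
(0,0): OLD=116 → NEW=0, ERR=116
(0,1): OLD=579/4 → NEW=255, ERR=-441/4
(0,2): OLD=4337/64 → NEW=0, ERR=4337/64
(0,3): OLD=155287/1024 → NEW=255, ERR=-105833/1024
(0,4): OLD=143905/16384 → NEW=0, ERR=143905/16384
(0,5): OLD=16473831/262144 → NEW=0, ERR=16473831/262144
(0,6): OLD=576690257/4194304 → NEW=255, ERR=-492857263/4194304
(1,0): OLD=6501/64 → NEW=0, ERR=6501/64
(1,1): OLD=72163/512 → NEW=255, ERR=-58397/512
(1,2): OLD=1065087/16384 → NEW=0, ERR=1065087/16384
(1,3): OLD=4458115/65536 → NEW=0, ERR=4458115/65536
(1,4): OLD=443880537/4194304 → NEW=0, ERR=443880537/4194304
(1,5): OLD=4343795785/33554432 → NEW=255, ERR=-4212584375/33554432
(1,6): OLD=-13270863321/536870912 → NEW=0, ERR=-13270863321/536870912
(2,0): OLD=895857/8192 → NEW=0, ERR=895857/8192
(2,1): OLD=36107403/262144 → NEW=255, ERR=-30739317/262144
(2,2): OLD=250145697/4194304 → NEW=0, ERR=250145697/4194304
(2,3): OLD=5981284505/33554432 → NEW=255, ERR=-2575095655/33554432
(2,4): OLD=12403916921/268435456 → NEW=0, ERR=12403916921/268435456
(2,5): OLD=308918739043/8589934592 → NEW=0, ERR=308918739043/8589934592
(2,6): OLD=10880017831909/137438953472 → NEW=0, ERR=10880017831909/137438953472
(3,0): OLD=344720449/4194304 → NEW=0, ERR=344720449/4194304
(3,1): OLD=4406712077/33554432 → NEW=255, ERR=-4149668083/33554432
(3,2): OLD=10687355111/268435456 → NEW=0, ERR=10687355111/268435456
(3,3): OLD=112557624313/1073741824 → NEW=0, ERR=112557624313/1073741824
(3,4): OLD=25322937721921/137438953472 → NEW=255, ERR=-9723995413439/137438953472
(3,5): OLD=92376195083059/1099511627776 → NEW=0, ERR=92376195083059/1099511627776
(3,6): OLD=2423197444742061/17592186044416 → NEW=255, ERR=-2062809996584019/17592186044416
(4,0): OLD=50195066703/536870912 → NEW=0, ERR=50195066703/536870912
(4,1): OLD=651626378531/8589934592 → NEW=0, ERR=651626378531/8589934592
(4,2): OLD=24403103838381/137438953472 → NEW=255, ERR=-10643829296979/137438953472
(4,3): OLD=95766658178815/1099511627776 → NEW=0, ERR=95766658178815/1099511627776
(4,4): OLD=1269283051983965/8796093022208 → NEW=255, ERR=-973720668679075/8796093022208
(4,5): OLD=7998478049185933/281474976710656 → NEW=0, ERR=7998478049185933/281474976710656
(4,6): OLD=473059206352784619/4503599627370496 → NEW=0, ERR=473059206352784619/4503599627370496
Row 0: .#.#..#
Row 1: .#...#.
Row 2: .#.#...
Row 3: .#..#.#
Row 4: ..#.#..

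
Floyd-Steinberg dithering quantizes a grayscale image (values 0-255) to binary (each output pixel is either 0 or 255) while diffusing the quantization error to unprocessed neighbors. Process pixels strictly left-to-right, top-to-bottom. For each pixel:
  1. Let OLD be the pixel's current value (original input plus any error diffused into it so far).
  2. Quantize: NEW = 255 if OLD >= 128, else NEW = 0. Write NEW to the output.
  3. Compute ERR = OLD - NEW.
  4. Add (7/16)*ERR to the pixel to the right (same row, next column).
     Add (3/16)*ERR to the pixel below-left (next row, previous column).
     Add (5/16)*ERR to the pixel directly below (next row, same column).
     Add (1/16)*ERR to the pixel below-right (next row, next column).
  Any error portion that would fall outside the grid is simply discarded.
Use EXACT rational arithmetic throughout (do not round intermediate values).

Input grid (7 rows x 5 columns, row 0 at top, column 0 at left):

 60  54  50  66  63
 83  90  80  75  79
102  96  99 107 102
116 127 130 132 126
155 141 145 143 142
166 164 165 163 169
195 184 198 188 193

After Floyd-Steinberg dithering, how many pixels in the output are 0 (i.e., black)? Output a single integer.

Answer: 18

Derivation:
(0,0): OLD=60 → NEW=0, ERR=60
(0,1): OLD=321/4 → NEW=0, ERR=321/4
(0,2): OLD=5447/64 → NEW=0, ERR=5447/64
(0,3): OLD=105713/1024 → NEW=0, ERR=105713/1024
(0,4): OLD=1772183/16384 → NEW=0, ERR=1772183/16384
(1,0): OLD=7475/64 → NEW=0, ERR=7475/64
(1,1): OLD=95173/512 → NEW=255, ERR=-35387/512
(1,2): OLD=1650377/16384 → NEW=0, ERR=1650377/16384
(1,3): OLD=11595365/65536 → NEW=255, ERR=-5116315/65536
(1,4): OLD=89232591/1048576 → NEW=0, ERR=89232591/1048576
(2,0): OLD=1028423/8192 → NEW=0, ERR=1028423/8192
(2,1): OLD=40766557/262144 → NEW=255, ERR=-26080163/262144
(2,2): OLD=285191191/4194304 → NEW=0, ERR=285191191/4194304
(2,3): OLD=9033053589/67108864 → NEW=255, ERR=-8079706731/67108864
(2,4): OLD=76279041491/1073741824 → NEW=0, ERR=76279041491/1073741824
(3,0): OLD=572846455/4194304 → NEW=255, ERR=-496701065/4194304
(3,1): OLD=2170815691/33554432 → NEW=0, ERR=2170815691/33554432
(3,2): OLD=161877510153/1073741824 → NEW=255, ERR=-111926654967/1073741824
(3,3): OLD=142465709801/2147483648 → NEW=0, ERR=142465709801/2147483648
(3,4): OLD=5830826802493/34359738368 → NEW=255, ERR=-2930906481347/34359738368
(4,0): OLD=69859395833/536870912 → NEW=255, ERR=-67042686727/536870912
(4,1): OLD=1368159013785/17179869184 → NEW=0, ERR=1368159013785/17179869184
(4,2): OLD=45010911875031/274877906944 → NEW=255, ERR=-25082954395689/274877906944
(4,3): OLD=445523045366809/4398046511104 → NEW=0, ERR=445523045366809/4398046511104
(4,4): OLD=11527012616406319/70368744177664 → NEW=255, ERR=-6417017148898001/70368744177664
(5,0): OLD=39007379717739/274877906944 → NEW=255, ERR=-31086486552981/274877906944
(5,1): OLD=251776112130849/2199023255552 → NEW=0, ERR=251776112130849/2199023255552
(5,2): OLD=14815889851120713/70368744177664 → NEW=255, ERR=-3128139914183607/70368744177664
(5,3): OLD=42898565318354199/281474976710656 → NEW=255, ERR=-28877553742863081/281474976710656
(5,4): OLD=459138592751088013/4503599627370496 → NEW=0, ERR=459138592751088013/4503599627370496
(6,0): OLD=6372821431595547/35184372088832 → NEW=255, ERR=-2599193451056613/35184372088832
(6,1): OLD=193718492185072117/1125899906842624 → NEW=255, ERR=-93385984059797003/1125899906842624
(6,2): OLD=2445276547820802967/18014398509481984 → NEW=255, ERR=-2148395072097102953/18014398509481984
(6,3): OLD=34616587309107954045/288230376151711744 → NEW=0, ERR=34616587309107954045/288230376151711744
(6,4): OLD=1249725247367897913003/4611686018427387904 → NEW=255, ERR=73745312668913997483/4611686018427387904
Output grid:
  Row 0: .....  (5 black, running=5)
  Row 1: .#.#.  (3 black, running=8)
  Row 2: .#.#.  (3 black, running=11)
  Row 3: #.#.#  (2 black, running=13)
  Row 4: #.#.#  (2 black, running=15)
  Row 5: #.##.  (2 black, running=17)
  Row 6: ###.#  (1 black, running=18)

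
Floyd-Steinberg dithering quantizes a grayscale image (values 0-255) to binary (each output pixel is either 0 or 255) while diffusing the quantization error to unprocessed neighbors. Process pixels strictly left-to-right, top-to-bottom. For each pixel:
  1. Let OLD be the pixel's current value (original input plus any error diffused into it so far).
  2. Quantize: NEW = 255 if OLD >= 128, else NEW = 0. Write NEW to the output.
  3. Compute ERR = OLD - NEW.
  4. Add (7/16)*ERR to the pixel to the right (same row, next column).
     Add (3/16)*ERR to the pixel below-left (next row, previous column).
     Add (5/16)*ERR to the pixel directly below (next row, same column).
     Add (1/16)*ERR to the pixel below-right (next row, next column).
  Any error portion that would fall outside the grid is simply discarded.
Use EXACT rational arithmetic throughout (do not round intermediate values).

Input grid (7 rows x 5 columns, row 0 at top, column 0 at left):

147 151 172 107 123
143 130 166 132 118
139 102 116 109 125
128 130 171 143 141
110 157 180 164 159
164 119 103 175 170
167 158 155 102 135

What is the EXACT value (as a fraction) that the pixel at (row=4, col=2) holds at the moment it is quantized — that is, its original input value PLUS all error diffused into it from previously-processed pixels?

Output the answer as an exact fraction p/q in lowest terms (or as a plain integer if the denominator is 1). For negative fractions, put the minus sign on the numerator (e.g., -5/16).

Answer: 47743090118089/274877906944

Derivation:
(0,0): OLD=147 → NEW=255, ERR=-108
(0,1): OLD=415/4 → NEW=0, ERR=415/4
(0,2): OLD=13913/64 → NEW=255, ERR=-2407/64
(0,3): OLD=92719/1024 → NEW=0, ERR=92719/1024
(0,4): OLD=2664265/16384 → NEW=255, ERR=-1513655/16384
(1,0): OLD=8237/64 → NEW=255, ERR=-8083/64
(1,1): OLD=47803/512 → NEW=0, ERR=47803/512
(1,2): OLD=3580823/16384 → NEW=255, ERR=-597097/16384
(1,3): OLD=8170923/65536 → NEW=0, ERR=8170923/65536
(1,4): OLD=156589345/1048576 → NEW=255, ERR=-110797535/1048576
(2,0): OLD=958777/8192 → NEW=0, ERR=958777/8192
(2,1): OLD=43949507/262144 → NEW=255, ERR=-22897213/262144
(2,2): OLD=401017225/4194304 → NEW=0, ERR=401017225/4194304
(2,3): OLD=11254254859/67108864 → NEW=255, ERR=-5858505461/67108864
(2,4): OLD=66120003725/1073741824 → NEW=0, ERR=66120003725/1073741824
(3,0): OLD=621583593/4194304 → NEW=255, ERR=-447963927/4194304
(3,1): OLD=2725286645/33554432 → NEW=0, ERR=2725286645/33554432
(3,2): OLD=230408040023/1073741824 → NEW=255, ERR=-43396125097/1073741824
(3,3): OLD=248161050191/2147483648 → NEW=0, ERR=248161050191/2147483648
(3,4): OLD=7055578323723/34359738368 → NEW=255, ERR=-1706154960117/34359738368
(4,0): OLD=49313103175/536870912 → NEW=0, ERR=49313103175/536870912
(4,1): OLD=3578801628935/17179869184 → NEW=255, ERR=-802065012985/17179869184
(4,2): OLD=47743090118089/274877906944 → NEW=255, ERR=-22350776152631/274877906944
Target (4,2): original=180, with diffused error = 47743090118089/274877906944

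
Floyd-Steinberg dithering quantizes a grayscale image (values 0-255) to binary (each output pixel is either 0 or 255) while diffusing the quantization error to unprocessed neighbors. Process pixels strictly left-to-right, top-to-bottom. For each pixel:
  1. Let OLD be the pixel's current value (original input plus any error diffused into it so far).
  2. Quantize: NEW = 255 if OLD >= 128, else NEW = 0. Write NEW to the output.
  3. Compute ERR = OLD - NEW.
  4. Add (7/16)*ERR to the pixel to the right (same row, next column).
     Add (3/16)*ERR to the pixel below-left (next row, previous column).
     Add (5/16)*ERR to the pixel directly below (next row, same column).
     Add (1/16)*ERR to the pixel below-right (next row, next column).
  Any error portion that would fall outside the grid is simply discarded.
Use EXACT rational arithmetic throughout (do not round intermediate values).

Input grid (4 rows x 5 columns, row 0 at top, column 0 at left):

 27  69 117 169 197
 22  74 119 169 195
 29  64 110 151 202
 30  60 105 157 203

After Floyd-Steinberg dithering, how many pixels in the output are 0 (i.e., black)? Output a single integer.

Answer: 11

Derivation:
(0,0): OLD=27 → NEW=0, ERR=27
(0,1): OLD=1293/16 → NEW=0, ERR=1293/16
(0,2): OLD=39003/256 → NEW=255, ERR=-26277/256
(0,3): OLD=508285/4096 → NEW=0, ERR=508285/4096
(0,4): OLD=16468587/65536 → NEW=255, ERR=-243093/65536
(1,0): OLD=11671/256 → NEW=0, ERR=11671/256
(1,1): OLD=208161/2048 → NEW=0, ERR=208161/2048
(1,2): OLD=10466741/65536 → NEW=255, ERR=-6244939/65536
(1,3): OLD=41675345/262144 → NEW=255, ERR=-25171375/262144
(1,4): OLD=669358035/4194304 → NEW=255, ERR=-400189485/4194304
(2,0): OLD=2041595/32768 → NEW=0, ERR=2041595/32768
(2,1): OLD=113249913/1048576 → NEW=0, ERR=113249913/1048576
(2,2): OLD=1943169963/16777216 → NEW=0, ERR=1943169963/16777216
(2,3): OLD=39680125393/268435456 → NEW=255, ERR=-28770915887/268435456
(2,4): OLD=512350859383/4294967296 → NEW=0, ERR=512350859383/4294967296
(3,0): OLD=1169721419/16777216 → NEW=0, ERR=1169721419/16777216
(3,1): OLD=20114488431/134217728 → NEW=255, ERR=-14111032209/134217728
(3,2): OLD=351549942261/4294967296 → NEW=0, ERR=351549942261/4294967296
(3,3): OLD=1622829782637/8589934592 → NEW=255, ERR=-567603538323/8589934592
(3,4): OLD=28129722072001/137438953472 → NEW=255, ERR=-6917211063359/137438953472
Output grid:
  Row 0: ..#.#  (3 black, running=3)
  Row 1: ..###  (2 black, running=5)
  Row 2: ...#.  (4 black, running=9)
  Row 3: .#.##  (2 black, running=11)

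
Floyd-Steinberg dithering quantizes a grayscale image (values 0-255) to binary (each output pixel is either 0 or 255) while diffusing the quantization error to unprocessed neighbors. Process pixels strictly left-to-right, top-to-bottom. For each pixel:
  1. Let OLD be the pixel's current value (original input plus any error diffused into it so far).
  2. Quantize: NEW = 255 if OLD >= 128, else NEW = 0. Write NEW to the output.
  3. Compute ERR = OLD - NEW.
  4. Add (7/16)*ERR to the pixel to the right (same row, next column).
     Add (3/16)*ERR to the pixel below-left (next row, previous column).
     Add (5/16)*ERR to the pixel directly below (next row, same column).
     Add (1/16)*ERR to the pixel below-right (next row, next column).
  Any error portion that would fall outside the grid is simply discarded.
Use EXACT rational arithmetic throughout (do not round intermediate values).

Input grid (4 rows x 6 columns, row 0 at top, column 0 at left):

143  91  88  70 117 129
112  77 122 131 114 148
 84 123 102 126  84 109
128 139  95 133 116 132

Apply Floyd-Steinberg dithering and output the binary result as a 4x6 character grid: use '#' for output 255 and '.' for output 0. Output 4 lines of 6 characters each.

(0,0): OLD=143 → NEW=255, ERR=-112
(0,1): OLD=42 → NEW=0, ERR=42
(0,2): OLD=851/8 → NEW=0, ERR=851/8
(0,3): OLD=14917/128 → NEW=0, ERR=14917/128
(0,4): OLD=344035/2048 → NEW=255, ERR=-178205/2048
(0,5): OLD=2979637/32768 → NEW=0, ERR=2979637/32768
(1,0): OLD=679/8 → NEW=0, ERR=679/8
(1,1): OLD=8973/64 → NEW=255, ERR=-7347/64
(1,2): OLD=265205/2048 → NEW=255, ERR=-257035/2048
(1,3): OLD=842491/8192 → NEW=0, ERR=842491/8192
(1,4): OLD=81859843/524288 → NEW=255, ERR=-51833597/524288
(1,5): OLD=1071429285/8388608 → NEW=0, ERR=1071429285/8388608
(2,0): OLD=91135/1024 → NEW=0, ERR=91135/1024
(2,1): OLD=3533553/32768 → NEW=0, ERR=3533553/32768
(2,2): OLD=63997675/524288 → NEW=0, ERR=63997675/524288
(2,3): OLD=776621851/4194304 → NEW=255, ERR=-292925669/4194304
(2,4): OLD=7103640665/134217728 → NEW=0, ERR=7103640665/134217728
(2,5): OLD=356246144255/2147483648 → NEW=255, ERR=-191362185985/2147483648
(3,0): OLD=92291123/524288 → NEW=255, ERR=-41402317/524288
(3,1): OLD=698769339/4194304 → NEW=255, ERR=-370778181/4194304
(3,2): OLD=2956659795/33554432 → NEW=0, ERR=2956659795/33554432
(3,3): OLD=359228019199/2147483648 → NEW=255, ERR=-188380311041/2147483648
(3,4): OLD=1255647113059/17179869184 → NEW=0, ERR=1255647113059/17179869184
(3,5): OLD=38328192073741/274877906944 → NEW=255, ERR=-31765674196979/274877906944
Row 0: #...#.
Row 1: .##.#.
Row 2: ...#.#
Row 3: ##.#.#

Answer: #...#.
.##.#.
...#.#
##.#.#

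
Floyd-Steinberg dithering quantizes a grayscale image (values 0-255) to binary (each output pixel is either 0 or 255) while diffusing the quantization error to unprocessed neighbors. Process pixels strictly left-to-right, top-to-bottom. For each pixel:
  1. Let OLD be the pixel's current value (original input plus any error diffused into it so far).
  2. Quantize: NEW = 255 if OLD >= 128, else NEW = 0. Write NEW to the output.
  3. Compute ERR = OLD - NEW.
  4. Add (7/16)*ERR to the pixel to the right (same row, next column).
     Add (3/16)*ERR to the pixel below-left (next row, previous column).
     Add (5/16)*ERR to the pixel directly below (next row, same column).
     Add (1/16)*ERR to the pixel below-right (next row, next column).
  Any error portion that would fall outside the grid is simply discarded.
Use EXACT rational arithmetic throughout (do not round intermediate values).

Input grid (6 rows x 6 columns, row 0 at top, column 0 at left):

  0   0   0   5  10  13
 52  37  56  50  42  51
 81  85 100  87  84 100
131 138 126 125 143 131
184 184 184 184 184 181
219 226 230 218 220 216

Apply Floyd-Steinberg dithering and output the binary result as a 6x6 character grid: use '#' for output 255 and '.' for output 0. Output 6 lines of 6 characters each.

Answer: ......
......
.#.#.#
#.#.#.
######
##.###

Derivation:
(0,0): OLD=0 → NEW=0, ERR=0
(0,1): OLD=0 → NEW=0, ERR=0
(0,2): OLD=0 → NEW=0, ERR=0
(0,3): OLD=5 → NEW=0, ERR=5
(0,4): OLD=195/16 → NEW=0, ERR=195/16
(0,5): OLD=4693/256 → NEW=0, ERR=4693/256
(1,0): OLD=52 → NEW=0, ERR=52
(1,1): OLD=239/4 → NEW=0, ERR=239/4
(1,2): OLD=5317/64 → NEW=0, ERR=5317/64
(1,3): OLD=92359/1024 → NEW=0, ERR=92359/1024
(1,4): OLD=1458477/16384 → NEW=0, ERR=1458477/16384
(1,5): OLD=25280123/262144 → NEW=0, ERR=25280123/262144
(2,0): OLD=6941/64 → NEW=0, ERR=6941/64
(2,1): OLD=87013/512 → NEW=255, ERR=-43547/512
(2,2): OLD=1792363/16384 → NEW=0, ERR=1792363/16384
(2,3): OLD=12119593/65536 → NEW=255, ERR=-4592087/65536
(2,4): OLD=439905533/4194304 → NEW=0, ERR=439905533/4194304
(2,5): OLD=12186005083/67108864 → NEW=255, ERR=-4926755237/67108864
(3,0): OLD=1220151/8192 → NEW=255, ERR=-868809/8192
(3,1): OLD=24199011/262144 → NEW=0, ERR=24199011/262144
(3,2): OLD=763863313/4194304 → NEW=255, ERR=-305684207/4194304
(3,3): OLD=3278956119/33554432 → NEW=0, ERR=3278956119/33554432
(3,4): OLD=215160346339/1073741824 → NEW=255, ERR=-58643818781/1073741824
(3,5): OLD=1558531529125/17179869184 → NEW=0, ERR=1558531529125/17179869184
(4,0): OLD=705339529/4194304 → NEW=255, ERR=-364207991/4194304
(4,1): OLD=5186306545/33554432 → NEW=255, ERR=-3370073615/33554432
(4,2): OLD=18975176497/134217728 → NEW=255, ERR=-15250344143/134217728
(4,3): OLD=2577523023553/17179869184 → NEW=255, ERR=-1803343618367/17179869184
(4,4): OLD=19808522083475/137438953472 → NEW=255, ERR=-15238411051885/137438953472
(4,5): OLD=346189184252749/2199023255552 → NEW=255, ERR=-214561745913011/2199023255552
(5,0): OLD=92896189243/536870912 → NEW=255, ERR=-44005893317/536870912
(5,1): OLD=1134055322809/8589934592 → NEW=255, ERR=-1056377998151/8589934592
(5,2): OLD=31536897825505/274877906944 → NEW=0, ERR=31536897825505/274877906944
(5,3): OLD=912601763613673/4398046511104 → NEW=255, ERR=-208900096717847/4398046511104
(5,4): OLD=9831650831979533/70368744177664 → NEW=255, ERR=-8112378933324787/70368744177664
(5,5): OLD=144275781540086395/1125899906842624 → NEW=255, ERR=-142828694704782725/1125899906842624
Row 0: ......
Row 1: ......
Row 2: .#.#.#
Row 3: #.#.#.
Row 4: ######
Row 5: ##.###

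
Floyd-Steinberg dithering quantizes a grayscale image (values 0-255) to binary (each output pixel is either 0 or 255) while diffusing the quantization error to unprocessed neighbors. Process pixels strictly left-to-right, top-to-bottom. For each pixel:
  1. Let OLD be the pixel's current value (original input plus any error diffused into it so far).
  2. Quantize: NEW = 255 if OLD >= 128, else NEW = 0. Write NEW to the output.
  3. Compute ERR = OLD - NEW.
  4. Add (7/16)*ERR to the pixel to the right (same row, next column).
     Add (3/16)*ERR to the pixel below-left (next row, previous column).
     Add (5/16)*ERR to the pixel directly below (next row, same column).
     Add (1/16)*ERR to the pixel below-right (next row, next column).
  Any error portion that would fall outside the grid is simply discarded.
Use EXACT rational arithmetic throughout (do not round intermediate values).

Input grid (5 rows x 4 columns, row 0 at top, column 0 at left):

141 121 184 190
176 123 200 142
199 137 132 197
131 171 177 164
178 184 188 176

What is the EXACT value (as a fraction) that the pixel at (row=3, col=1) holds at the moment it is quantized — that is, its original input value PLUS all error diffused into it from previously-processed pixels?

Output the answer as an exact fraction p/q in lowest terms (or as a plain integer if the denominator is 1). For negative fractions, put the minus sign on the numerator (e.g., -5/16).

(0,0): OLD=141 → NEW=255, ERR=-114
(0,1): OLD=569/8 → NEW=0, ERR=569/8
(0,2): OLD=27535/128 → NEW=255, ERR=-5105/128
(0,3): OLD=353385/2048 → NEW=255, ERR=-168855/2048
(1,0): OLD=19675/128 → NEW=255, ERR=-12965/128
(1,1): OLD=88381/1024 → NEW=0, ERR=88381/1024
(1,2): OLD=7021633/32768 → NEW=255, ERR=-1334207/32768
(1,3): OLD=50294167/524288 → NEW=0, ERR=50294167/524288
(2,0): OLD=3006959/16384 → NEW=255, ERR=-1170961/16384
(2,1): OLD=62253301/524288 → NEW=0, ERR=62253301/524288
(2,2): OLD=204058297/1048576 → NEW=255, ERR=-63328583/1048576
(2,3): OLD=3322058517/16777216 → NEW=255, ERR=-956131563/16777216
(3,0): OLD=1098313791/8388608 → NEW=255, ERR=-1040781249/8388608
(3,1): OLD=18526608801/134217728 → NEW=255, ERR=-15698911839/134217728
Target (3,1): original=171, with diffused error = 18526608801/134217728

Answer: 18526608801/134217728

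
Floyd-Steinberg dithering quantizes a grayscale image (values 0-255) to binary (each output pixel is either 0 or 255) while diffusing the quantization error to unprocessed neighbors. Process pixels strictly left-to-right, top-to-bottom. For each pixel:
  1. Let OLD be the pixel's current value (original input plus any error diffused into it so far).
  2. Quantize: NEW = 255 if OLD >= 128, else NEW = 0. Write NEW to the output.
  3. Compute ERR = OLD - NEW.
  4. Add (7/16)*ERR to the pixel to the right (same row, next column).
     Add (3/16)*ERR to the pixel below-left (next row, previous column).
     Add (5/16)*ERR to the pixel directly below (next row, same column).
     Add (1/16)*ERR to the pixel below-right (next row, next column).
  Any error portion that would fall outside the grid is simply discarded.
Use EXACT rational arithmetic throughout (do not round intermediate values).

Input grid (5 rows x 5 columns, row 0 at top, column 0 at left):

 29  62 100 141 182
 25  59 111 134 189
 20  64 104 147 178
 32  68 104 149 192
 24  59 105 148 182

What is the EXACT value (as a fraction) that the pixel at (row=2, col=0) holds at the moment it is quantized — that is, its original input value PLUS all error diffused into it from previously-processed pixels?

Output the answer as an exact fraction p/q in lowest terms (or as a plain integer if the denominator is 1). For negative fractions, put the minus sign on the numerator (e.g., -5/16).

(0,0): OLD=29 → NEW=0, ERR=29
(0,1): OLD=1195/16 → NEW=0, ERR=1195/16
(0,2): OLD=33965/256 → NEW=255, ERR=-31315/256
(0,3): OLD=358331/4096 → NEW=0, ERR=358331/4096
(0,4): OLD=14435869/65536 → NEW=255, ERR=-2275811/65536
(1,0): OLD=12305/256 → NEW=0, ERR=12305/256
(1,1): OLD=168439/2048 → NEW=0, ERR=168439/2048
(1,2): OLD=8508355/65536 → NEW=255, ERR=-8203325/65536
(1,3): OLD=24227079/262144 → NEW=0, ERR=24227079/262144
(1,4): OLD=939729973/4194304 → NEW=255, ERR=-129817547/4194304
(2,0): OLD=1652877/32768 → NEW=0, ERR=1652877/32768
Target (2,0): original=20, with diffused error = 1652877/32768

Answer: 1652877/32768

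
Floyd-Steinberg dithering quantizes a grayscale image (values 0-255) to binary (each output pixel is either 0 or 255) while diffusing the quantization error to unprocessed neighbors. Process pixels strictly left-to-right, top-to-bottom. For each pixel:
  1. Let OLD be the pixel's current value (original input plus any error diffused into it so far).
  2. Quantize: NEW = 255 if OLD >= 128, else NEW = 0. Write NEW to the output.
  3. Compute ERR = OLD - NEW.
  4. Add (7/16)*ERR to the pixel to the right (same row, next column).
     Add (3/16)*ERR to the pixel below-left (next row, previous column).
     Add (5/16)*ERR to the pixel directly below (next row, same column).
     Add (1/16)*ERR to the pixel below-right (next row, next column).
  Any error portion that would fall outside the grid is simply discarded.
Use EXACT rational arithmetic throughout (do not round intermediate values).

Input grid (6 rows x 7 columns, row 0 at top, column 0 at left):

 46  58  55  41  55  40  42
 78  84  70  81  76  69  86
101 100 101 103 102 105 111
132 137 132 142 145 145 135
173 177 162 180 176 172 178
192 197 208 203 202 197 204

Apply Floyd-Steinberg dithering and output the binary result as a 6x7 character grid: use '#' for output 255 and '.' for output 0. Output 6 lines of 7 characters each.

(0,0): OLD=46 → NEW=0, ERR=46
(0,1): OLD=625/8 → NEW=0, ERR=625/8
(0,2): OLD=11415/128 → NEW=0, ERR=11415/128
(0,3): OLD=163873/2048 → NEW=0, ERR=163873/2048
(0,4): OLD=2949351/32768 → NEW=0, ERR=2949351/32768
(0,5): OLD=41616977/524288 → NEW=0, ERR=41616977/524288
(0,6): OLD=643640375/8388608 → NEW=0, ERR=643640375/8388608
(1,0): OLD=13699/128 → NEW=0, ERR=13699/128
(1,1): OLD=179029/1024 → NEW=255, ERR=-82091/1024
(1,2): OLD=2709305/32768 → NEW=0, ERR=2709305/32768
(1,3): OLD=21578149/131072 → NEW=255, ERR=-11845211/131072
(1,4): OLD=708618799/8388608 → NEW=0, ERR=708618799/8388608
(1,5): OLD=10118333983/67108864 → NEW=255, ERR=-6994426337/67108864
(1,6): OLD=74453400561/1073741824 → NEW=0, ERR=74453400561/1073741824
(2,0): OLD=1956471/16384 → NEW=0, ERR=1956471/16384
(2,1): OLD=78319693/524288 → NEW=255, ERR=-55373747/524288
(2,2): OLD=492204455/8388608 → NEW=0, ERR=492204455/8388608
(2,3): OLD=8149414063/67108864 → NEW=0, ERR=8149414063/67108864
(2,4): OLD=83932144703/536870912 → NEW=255, ERR=-52969937857/536870912
(2,5): OLD=816816435317/17179869184 → NEW=0, ERR=816816435317/17179869184
(2,6): OLD=40394861620611/274877906944 → NEW=255, ERR=-29699004650109/274877906944
(3,0): OLD=1254210375/8388608 → NEW=255, ERR=-884884665/8388608
(3,1): OLD=5121031419/67108864 → NEW=0, ERR=5121031419/67108864
(3,2): OLD=107314860737/536870912 → NEW=255, ERR=-29587221823/536870912
(3,3): OLD=302806998343/2147483648 → NEW=255, ERR=-244801331897/2147483648
(3,4): OLD=22209931169607/274877906944 → NEW=0, ERR=22209931169607/274877906944
(3,5): OLD=371156977494789/2199023255552 → NEW=255, ERR=-189593952670971/2199023255552
(3,6): OLD=2339324881011739/35184372088832 → NEW=0, ERR=2339324881011739/35184372088832
(4,0): OLD=165725043209/1073741824 → NEW=255, ERR=-108079121911/1073741824
(4,1): OLD=2403176937653/17179869184 → NEW=255, ERR=-1977689704267/17179869184
(4,2): OLD=21388189581115/274877906944 → NEW=0, ERR=21388189581115/274877906944
(4,3): OLD=418086991293945/2199023255552 → NEW=255, ERR=-142663938871815/2199023255552
(4,4): OLD=2631370370220283/17592186044416 → NEW=255, ERR=-1854637071105797/17592186044416
(4,5): OLD=65555802612051739/562949953421312 → NEW=0, ERR=65555802612051739/562949953421312
(4,6): OLD=2200782024225429293/9007199254740992 → NEW=255, ERR=-96053785733523667/9007199254740992
(5,0): OLD=38197159267567/274877906944 → NEW=255, ERR=-31896707003153/274877906944
(5,1): OLD=260709675429093/2199023255552 → NEW=0, ERR=260709675429093/2199023255552
(5,2): OLD=4658854303481843/17592186044416 → NEW=255, ERR=172846862155763/17592186044416
(5,3): OLD=24223861836177439/140737488355328 → NEW=255, ERR=-11664197694431201/140737488355328
(5,4): OLD=1356260222121649813/9007199254740992 → NEW=255, ERR=-940575587837303147/9007199254740992
(5,5): OLD=12906695803719942405/72057594037927936 → NEW=255, ERR=-5467990675951681275/72057594037927936
(5,6): OLD=201469043513136690091/1152921504606846976 → NEW=255, ERR=-92525940161609288789/1152921504606846976
Row 0: .......
Row 1: .#.#.#.
Row 2: .#..#.#
Row 3: #.##.#.
Row 4: ##.##.#
Row 5: #.#####

Answer: .......
.#.#.#.
.#..#.#
#.##.#.
##.##.#
#.#####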